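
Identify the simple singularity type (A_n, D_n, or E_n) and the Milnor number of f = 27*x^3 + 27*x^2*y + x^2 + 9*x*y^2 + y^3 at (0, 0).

The Hessian of f at 0 is [[2, 0], [0, 0]] with rank 1, so corank 1. A Groebner basis of the Jacobian ideal J(f) in C{x,y} is {y^2, x}; counting standard monomials gives mu = 2. Corank 1: A-series; mu = 2 gives A_2.

Type A_{2}, Milnor number mu = 2.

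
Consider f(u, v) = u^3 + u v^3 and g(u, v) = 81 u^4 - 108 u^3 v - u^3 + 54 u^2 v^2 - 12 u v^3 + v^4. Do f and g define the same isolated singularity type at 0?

No.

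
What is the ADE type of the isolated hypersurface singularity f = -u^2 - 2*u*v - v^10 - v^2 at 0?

The Hessian of f at 0 is [[-2, -2], [-2, -2]] with rank 1, so corank 1. A Groebner basis of the Jacobian ideal J(f) in C{u,v} is {v^9, u + v}; counting standard monomials gives mu = 9. Corank 1: A-series; mu = 9 gives A_9.

A_9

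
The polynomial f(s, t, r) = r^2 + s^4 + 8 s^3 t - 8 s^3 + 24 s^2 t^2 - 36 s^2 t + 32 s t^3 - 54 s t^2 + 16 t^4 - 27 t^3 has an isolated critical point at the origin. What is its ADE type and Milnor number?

Type E_{6}, Milnor number mu = 6.

The Hessian of f at 0 has rank 1. Corank 2; j^3 = -(2*s + 3*t)^3 is a perfect cube, so E-series; the 4-jet and mu = 6 give E_6.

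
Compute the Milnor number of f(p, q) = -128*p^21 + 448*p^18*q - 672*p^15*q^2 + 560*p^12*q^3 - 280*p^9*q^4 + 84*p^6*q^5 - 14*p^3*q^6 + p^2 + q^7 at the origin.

6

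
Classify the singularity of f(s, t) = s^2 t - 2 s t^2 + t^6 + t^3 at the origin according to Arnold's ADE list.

D_{7}

The Hessian of f at 0 is [[0, 0], [0, 0]] with rank 0, so corank 2. A Groebner basis of the Jacobian ideal J(f) in C{s,t} is {s^2/6 + t^5 - t^2/6, s^3 - t^3, s*t - t^2}; counting standard monomials gives mu = 7. Corank 2; j^3 = t*(s - t)^2 has shape L^2 M (L != M), so D-series; mu = 7 gives D_7.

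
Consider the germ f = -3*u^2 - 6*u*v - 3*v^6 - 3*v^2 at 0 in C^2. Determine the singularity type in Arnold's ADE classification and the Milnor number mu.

Type A5, Milnor number mu = 5.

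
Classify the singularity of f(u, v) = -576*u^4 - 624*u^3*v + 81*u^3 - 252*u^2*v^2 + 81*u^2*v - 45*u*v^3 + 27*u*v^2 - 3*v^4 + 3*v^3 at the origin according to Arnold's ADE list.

E_7

The Hessian of f at 0 has rank 0. Corank 2; j^3 = 3*(3*u + v)^3 is a perfect cube, so E-series; the 4-jet and mu = 7 give E_7.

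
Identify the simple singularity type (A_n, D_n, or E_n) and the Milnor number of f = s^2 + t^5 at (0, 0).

The Hessian of f at 0 has rank 1. Corank 1: A-series; mu = 4 gives A_4.

Type A4, Milnor number mu = 4.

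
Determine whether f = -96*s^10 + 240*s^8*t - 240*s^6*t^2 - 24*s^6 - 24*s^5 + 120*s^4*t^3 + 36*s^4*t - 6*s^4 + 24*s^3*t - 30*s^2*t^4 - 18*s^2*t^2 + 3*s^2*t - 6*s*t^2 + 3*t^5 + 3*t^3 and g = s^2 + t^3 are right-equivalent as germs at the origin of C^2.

The Hessian of f at 0 has rank 0. Corank 2; j^3 = 3*t*(s - t)^2 has shape L^2 M (L != M), so D-series; mu = 6 gives D_6. The Hessian of g at 0 has rank 1. Corank 1: A-series; mu = 2 gives A_2. f is D_6 but g is A_2, hence not right-equivalent.

No.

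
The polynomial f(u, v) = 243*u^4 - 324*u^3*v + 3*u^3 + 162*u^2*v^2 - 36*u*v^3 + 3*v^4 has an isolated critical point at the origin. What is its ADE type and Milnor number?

The Hessian of f at 0 is [[0, 0], [0, 0]] with rank 0, so corank 2. A Groebner basis of the Jacobian ideal J(f) in C{u,v} is {v^4, u*v^2 - v^3/9, u^2}; counting standard monomials gives mu = 6. Corank 2; j^3 = 3*u^3 is a perfect cube, so E-series; the 4-jet and mu = 6 give E_6.

Type E_{6}, Milnor number mu = 6.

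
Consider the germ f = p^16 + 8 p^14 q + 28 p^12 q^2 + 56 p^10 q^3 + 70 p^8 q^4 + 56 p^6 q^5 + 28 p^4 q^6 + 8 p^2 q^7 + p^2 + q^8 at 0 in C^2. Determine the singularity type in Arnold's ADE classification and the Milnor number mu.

Type A_7, Milnor number mu = 7.

The Hessian of f at 0 has rank 1. Corank 1: A-series; mu = 7 gives A_7.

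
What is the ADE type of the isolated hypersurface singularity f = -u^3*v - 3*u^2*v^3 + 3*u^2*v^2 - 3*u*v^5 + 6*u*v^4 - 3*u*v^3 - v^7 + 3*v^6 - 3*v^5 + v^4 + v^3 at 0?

E7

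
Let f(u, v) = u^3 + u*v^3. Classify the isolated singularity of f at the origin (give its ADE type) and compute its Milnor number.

Type E7, Milnor number mu = 7.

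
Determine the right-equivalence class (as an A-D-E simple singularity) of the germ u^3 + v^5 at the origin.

The Hessian of f at 0 has rank 0. Corank 2; j^3 = u^3 is a perfect cube, so E-series; the 5-jet and mu = 8 give E_8.

E8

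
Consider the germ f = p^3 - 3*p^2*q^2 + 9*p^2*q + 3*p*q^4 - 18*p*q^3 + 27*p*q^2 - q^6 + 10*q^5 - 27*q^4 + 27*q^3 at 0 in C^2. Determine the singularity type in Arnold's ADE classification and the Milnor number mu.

Type E8, Milnor number mu = 8.

The Hessian of f at 0 has rank 0. Corank 2; j^3 = (p + 3*q)^3 is a perfect cube, so E-series; the 5-jet and mu = 8 give E_8.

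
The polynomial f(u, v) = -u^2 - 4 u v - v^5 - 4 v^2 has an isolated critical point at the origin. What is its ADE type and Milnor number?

Type A_4, Milnor number mu = 4.

The Hessian of f at 0 has rank 1. Corank 1: A-series; mu = 4 gives A_4.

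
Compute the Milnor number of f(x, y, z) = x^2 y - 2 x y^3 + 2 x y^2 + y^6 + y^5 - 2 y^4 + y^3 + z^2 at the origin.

7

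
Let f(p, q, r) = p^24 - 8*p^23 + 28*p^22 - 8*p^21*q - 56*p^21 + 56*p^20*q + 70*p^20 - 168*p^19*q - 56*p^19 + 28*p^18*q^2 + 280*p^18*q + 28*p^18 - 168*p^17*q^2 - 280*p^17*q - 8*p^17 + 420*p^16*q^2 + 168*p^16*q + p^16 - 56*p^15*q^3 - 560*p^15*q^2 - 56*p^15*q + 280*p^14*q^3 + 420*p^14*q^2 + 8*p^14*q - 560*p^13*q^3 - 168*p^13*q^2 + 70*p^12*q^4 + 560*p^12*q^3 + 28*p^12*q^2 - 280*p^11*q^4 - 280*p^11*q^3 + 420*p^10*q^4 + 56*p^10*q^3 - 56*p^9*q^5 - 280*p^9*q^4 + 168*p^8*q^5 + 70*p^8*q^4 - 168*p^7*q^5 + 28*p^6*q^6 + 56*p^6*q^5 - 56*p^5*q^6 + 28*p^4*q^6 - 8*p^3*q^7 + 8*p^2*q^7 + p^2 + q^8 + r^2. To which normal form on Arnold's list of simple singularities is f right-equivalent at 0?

The Hessian of f at 0 has rank 2. Corank 1: A-series; mu = 7 gives A_7.

A_7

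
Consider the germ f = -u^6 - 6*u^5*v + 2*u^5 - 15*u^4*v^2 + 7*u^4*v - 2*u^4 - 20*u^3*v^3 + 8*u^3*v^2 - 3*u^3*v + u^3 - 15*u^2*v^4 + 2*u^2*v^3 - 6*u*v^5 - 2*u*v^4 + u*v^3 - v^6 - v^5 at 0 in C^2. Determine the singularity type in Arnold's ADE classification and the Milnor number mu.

The Hessian of f at 0 has rank 0. Corank 2; j^3 = u^3 is a perfect cube, so E-series; the 4-jet and mu = 7 give E_7.

Type E_7, Milnor number mu = 7.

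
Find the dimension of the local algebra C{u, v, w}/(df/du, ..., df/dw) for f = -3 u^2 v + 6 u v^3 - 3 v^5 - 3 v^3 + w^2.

The Hessian of f at 0 has rank 1. Corank 2; j^3 = -3*v*(u^2 + v^2) splits into three distinct lines over C (the quadratic factor has nonzero discriminant), so D_4.

4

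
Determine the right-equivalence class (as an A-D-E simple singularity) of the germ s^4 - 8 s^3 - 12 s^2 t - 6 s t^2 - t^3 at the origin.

The Hessian of f at 0 has rank 0. Corank 2; j^3 = -(2*s + t)^3 is a perfect cube, so E-series; the 4-jet and mu = 6 give E_6.

E6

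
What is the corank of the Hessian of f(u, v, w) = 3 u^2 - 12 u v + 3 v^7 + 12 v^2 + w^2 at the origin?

Hessian at 0 has rank 2.

1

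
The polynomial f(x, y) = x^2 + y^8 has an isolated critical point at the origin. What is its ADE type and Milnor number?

Type A7, Milnor number mu = 7.

The Hessian of f at 0 has rank 1. Corank 1: A-series; mu = 7 gives A_7.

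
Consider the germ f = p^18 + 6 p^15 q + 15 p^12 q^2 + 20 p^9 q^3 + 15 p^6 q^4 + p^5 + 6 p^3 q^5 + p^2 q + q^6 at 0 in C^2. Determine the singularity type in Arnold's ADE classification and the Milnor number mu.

Type D7, Milnor number mu = 7.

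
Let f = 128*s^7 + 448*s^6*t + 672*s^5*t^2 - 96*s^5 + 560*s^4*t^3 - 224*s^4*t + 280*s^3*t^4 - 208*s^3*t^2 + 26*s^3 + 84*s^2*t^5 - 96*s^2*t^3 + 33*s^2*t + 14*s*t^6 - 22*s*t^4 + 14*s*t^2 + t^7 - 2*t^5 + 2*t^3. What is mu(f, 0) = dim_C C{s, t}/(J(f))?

4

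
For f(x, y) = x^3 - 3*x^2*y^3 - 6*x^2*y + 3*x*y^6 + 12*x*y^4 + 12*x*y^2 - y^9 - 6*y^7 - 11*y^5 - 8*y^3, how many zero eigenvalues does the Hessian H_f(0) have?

Hessian at 0 has rank 0.

2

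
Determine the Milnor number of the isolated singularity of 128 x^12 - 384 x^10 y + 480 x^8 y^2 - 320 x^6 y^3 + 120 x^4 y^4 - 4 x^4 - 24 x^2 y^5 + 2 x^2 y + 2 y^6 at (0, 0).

The Hessian of f at 0 has rank 0. Corank 2; j^3 = 2*x^2*y has shape L^2 M (L != M), so D-series; mu = 7 gives D_7.

7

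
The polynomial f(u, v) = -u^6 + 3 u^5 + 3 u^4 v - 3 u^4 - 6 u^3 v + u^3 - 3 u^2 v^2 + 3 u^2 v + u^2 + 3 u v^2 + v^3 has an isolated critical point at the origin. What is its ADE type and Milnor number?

Type A_{2}, Milnor number mu = 2.

The Hessian of f at 0 has rank 1. Corank 1: A-series; mu = 2 gives A_2.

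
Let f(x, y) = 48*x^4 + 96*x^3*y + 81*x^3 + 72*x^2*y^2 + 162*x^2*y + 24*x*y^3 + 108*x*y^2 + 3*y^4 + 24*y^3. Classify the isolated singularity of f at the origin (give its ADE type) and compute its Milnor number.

Type E_6, Milnor number mu = 6.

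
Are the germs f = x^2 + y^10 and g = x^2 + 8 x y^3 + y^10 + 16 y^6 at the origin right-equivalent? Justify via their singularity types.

Yes.

The Hessian of f at 0 has rank 1. Corank 1: A-series; mu = 9 gives A_9. The Hessian of g at 0 has rank 1. Corank 1: A-series; mu = 9 gives A_9. Both have type A_9, hence right-equivalent.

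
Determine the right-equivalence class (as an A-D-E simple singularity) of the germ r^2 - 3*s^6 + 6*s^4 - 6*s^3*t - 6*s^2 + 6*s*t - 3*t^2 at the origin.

The Hessian of f at 0 has rank 3. Corank 0: nondegenerate Morse point, so A_1.

A_{1}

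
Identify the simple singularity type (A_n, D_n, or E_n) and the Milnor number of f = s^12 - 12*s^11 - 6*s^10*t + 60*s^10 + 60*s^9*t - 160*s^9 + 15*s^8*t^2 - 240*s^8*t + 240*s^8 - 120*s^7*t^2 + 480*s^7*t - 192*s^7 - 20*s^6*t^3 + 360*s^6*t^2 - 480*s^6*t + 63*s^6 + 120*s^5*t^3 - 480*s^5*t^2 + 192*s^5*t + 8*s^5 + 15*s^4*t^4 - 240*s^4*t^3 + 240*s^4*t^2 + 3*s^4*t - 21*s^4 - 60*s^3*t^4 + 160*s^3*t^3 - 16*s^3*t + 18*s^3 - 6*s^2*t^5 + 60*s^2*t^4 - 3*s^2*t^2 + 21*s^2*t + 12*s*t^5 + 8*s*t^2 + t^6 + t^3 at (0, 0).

The Hessian of f at 0 is [[0, 0], [0, 0]] with rank 0, so corank 2. A Groebner basis of the Jacobian ideal J(f) in C{s,t} is {9963*s^2 + 8424*s*t + t^4 - 66*t^3 + 1701*t^2, s^3 + 105*s^2 + 89*s*t - 2*t^3/3 + 18*t^2, s^2*t - 216*s^2 - 183*s*t + 4*t^3/3 - 37*t^2, 333*s^2 + s*t^2 + 282*s*t - 17*t^3/9 + 57*t^2}; counting standard monomials gives mu = 7. Corank 2; j^3 = (2*s + t)*(3*s + t)^2 has shape L^2 M (L != M), so D-series; mu = 7 gives D_7.

Type D7, Milnor number mu = 7.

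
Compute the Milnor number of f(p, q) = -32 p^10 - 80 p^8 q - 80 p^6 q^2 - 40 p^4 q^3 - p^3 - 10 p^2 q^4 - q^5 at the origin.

8

The Hessian of f at 0 is [[0, 0], [0, 0]] with rank 0, so corank 2. A Groebner basis of the Jacobian ideal J(f) in C{p,q} is {q^4, p^2}; counting standard monomials gives mu = 8. Corank 2; j^3 = -p^3 is a perfect cube, so E-series; the 5-jet and mu = 8 give E_8.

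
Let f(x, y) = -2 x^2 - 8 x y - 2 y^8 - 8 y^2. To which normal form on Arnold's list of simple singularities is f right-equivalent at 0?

The Hessian of f at 0 is [[-4, -8], [-8, -16]] with rank 1, so corank 1. A Groebner basis of the Jacobian ideal J(f) in C{x,y} is {y^7, x + 2*y}; counting standard monomials gives mu = 7. Corank 1: A-series; mu = 7 gives A_7.

A_7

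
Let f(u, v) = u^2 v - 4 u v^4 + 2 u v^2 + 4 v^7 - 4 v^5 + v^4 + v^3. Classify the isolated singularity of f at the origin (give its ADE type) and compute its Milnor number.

Type D5, Milnor number mu = 5.

The Hessian of f at 0 has rank 0. Corank 2; j^3 = v*(u + v)^2 has shape L^2 M (L != M), so D-series; mu = 5 gives D_5.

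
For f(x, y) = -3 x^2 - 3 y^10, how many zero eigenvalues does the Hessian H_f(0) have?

1

Hessian at 0 has rank 1.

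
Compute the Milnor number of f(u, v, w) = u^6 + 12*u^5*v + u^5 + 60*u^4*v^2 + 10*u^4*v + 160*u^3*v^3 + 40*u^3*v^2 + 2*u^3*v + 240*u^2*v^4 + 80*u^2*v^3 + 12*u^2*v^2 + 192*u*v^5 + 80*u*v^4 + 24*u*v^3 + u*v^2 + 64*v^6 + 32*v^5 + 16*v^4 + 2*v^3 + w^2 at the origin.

7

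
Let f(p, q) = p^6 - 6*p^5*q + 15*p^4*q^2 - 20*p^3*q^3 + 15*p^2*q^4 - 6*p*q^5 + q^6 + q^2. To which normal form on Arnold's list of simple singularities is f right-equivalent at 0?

A_{5}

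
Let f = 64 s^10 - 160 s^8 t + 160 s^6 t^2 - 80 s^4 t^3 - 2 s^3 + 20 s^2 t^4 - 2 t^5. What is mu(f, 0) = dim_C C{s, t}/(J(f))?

8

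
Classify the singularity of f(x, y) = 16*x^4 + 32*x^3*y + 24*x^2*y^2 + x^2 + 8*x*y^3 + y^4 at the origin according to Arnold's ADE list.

A_{3}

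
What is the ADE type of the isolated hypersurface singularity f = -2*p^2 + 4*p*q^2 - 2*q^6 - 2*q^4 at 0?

The Hessian of f at 0 is [[-4, 0], [0, 0]] with rank 1, so corank 1. A Groebner basis of the Jacobian ideal J(f) in C{p,q} is {p^3, p^2*q, -p + q^2}; counting standard monomials gives mu = 5. Corank 1: A-series; mu = 5 gives A_5.

A_5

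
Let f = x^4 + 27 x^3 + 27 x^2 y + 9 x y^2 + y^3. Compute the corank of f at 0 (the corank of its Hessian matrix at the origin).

The Hessian at 0 is [[0, 0], [0, 0]] of rank 0; hence corank 2.

2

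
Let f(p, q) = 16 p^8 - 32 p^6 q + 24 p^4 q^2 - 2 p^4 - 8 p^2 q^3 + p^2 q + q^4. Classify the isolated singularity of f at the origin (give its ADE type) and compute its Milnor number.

Type D_5, Milnor number mu = 5.

The Hessian of f at 0 has rank 0. Corank 2; j^3 = p^2*q has shape L^2 M (L != M), so D-series; mu = 5 gives D_5.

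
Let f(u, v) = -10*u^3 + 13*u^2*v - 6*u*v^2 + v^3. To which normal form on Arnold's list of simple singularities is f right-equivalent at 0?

D_4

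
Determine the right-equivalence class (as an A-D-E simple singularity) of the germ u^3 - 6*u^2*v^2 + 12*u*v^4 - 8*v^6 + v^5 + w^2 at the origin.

The Hessian of f at 0 has rank 1. Corank 2; j^3 = u^3 is a perfect cube, so E-series; the 5-jet and mu = 8 give E_8.

E_{8}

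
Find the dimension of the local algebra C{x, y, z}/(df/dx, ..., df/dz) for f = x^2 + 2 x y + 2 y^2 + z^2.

1

The Hessian of f at 0 has rank 3. Corank 0: nondegenerate Morse point, so A_1.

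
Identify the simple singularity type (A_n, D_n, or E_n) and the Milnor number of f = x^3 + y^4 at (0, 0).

Type E_6, Milnor number mu = 6.

The Hessian of f at 0 is [[0, 0], [0, 0]] with rank 0, so corank 2. A Groebner basis of the Jacobian ideal J(f) in C{x,y} is {y^3, x^2}; counting standard monomials gives mu = 6. Corank 2; j^3 = x^3 is a perfect cube, so E-series; the 4-jet and mu = 6 give E_6.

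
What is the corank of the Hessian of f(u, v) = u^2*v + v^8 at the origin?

2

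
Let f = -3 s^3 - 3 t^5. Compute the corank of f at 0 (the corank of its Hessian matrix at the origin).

2

Hessian at 0 has rank 0.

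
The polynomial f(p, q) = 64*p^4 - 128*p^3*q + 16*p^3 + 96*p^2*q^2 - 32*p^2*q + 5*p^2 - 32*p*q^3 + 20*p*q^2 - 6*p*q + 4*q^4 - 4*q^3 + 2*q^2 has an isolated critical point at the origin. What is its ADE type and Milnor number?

The Hessian of f at 0 has rank 2. Corank 0: nondegenerate Morse point, so A_1.

Type A_{1}, Milnor number mu = 1.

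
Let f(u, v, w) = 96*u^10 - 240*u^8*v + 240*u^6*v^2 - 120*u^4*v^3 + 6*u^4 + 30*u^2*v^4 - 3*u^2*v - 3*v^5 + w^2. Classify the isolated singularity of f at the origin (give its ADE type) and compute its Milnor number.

The Hessian of f at 0 is [[0, 0, 0], [0, 0, 0], [0, 0, 2]] with rank 1, so corank 2. A Groebner basis of the Jacobian ideal J(f) in C{u,v,w} is {u^2/5 + v^4, u^3, u*v, w}; counting standard monomials gives mu = 6. Corank 2; j^3 = -3*u^2*v has shape L^2 M (L != M), so D-series; mu = 6 gives D_6.

Type D_{6}, Milnor number mu = 6.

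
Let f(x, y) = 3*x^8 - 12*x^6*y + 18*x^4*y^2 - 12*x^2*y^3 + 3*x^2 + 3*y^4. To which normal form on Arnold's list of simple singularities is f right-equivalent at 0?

A_3

The Hessian of f at 0 is [[6, 0], [0, 0]] with rank 1, so corank 1. A Groebner basis of the Jacobian ideal J(f) in C{x,y} is {y^3, x}; counting standard monomials gives mu = 3. Corank 1: A-series; mu = 3 gives A_3.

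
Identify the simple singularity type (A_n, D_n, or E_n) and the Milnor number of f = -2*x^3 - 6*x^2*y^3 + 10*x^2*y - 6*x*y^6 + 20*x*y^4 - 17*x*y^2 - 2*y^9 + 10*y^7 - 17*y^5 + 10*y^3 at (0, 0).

Type D_{4}, Milnor number mu = 4.

The Hessian of f at 0 has rank 0. Corank 2; j^3 = -(x - 2*y)*(2*x^2 - 6*x*y + 5*y^2) splits into three distinct lines over C (the quadratic factor has nonzero discriminant), so D_4.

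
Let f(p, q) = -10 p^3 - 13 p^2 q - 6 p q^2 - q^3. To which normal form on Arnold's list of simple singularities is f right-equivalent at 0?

D_4

The Hessian of f at 0 has rank 0. Corank 2; j^3 = -(2*p + q)*(5*p^2 + 4*p*q + q^2) splits into three distinct lines over C (the quadratic factor has nonzero discriminant), so D_4.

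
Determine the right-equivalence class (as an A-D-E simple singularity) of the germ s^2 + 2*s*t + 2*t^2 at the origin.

A_1

The Hessian of f at 0 has rank 2. Corank 0: nondegenerate Morse point, so A_1.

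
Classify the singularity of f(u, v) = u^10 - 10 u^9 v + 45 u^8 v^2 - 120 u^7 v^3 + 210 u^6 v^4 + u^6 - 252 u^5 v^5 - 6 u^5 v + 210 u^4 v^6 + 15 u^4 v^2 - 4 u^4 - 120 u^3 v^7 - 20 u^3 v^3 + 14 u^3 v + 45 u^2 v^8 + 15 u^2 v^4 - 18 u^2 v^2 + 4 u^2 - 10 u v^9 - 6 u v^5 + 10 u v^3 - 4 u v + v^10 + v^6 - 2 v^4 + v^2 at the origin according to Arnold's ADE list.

The Hessian of f at 0 is [[8, -4], [-4, 2]] with rank 1, so corank 1. A Groebner basis of the Jacobian ideal J(f) in C{u,v} is {64*u*v^2 - 128*u + v^5 - 40*v^3 + 64*v, -8*u^2 + u*v^3 + 4*u*v - 3*v^4/4, u^3 - 3*u*v^2/2 + 2*u + 3*v^3/4 - v, u^2*v - 3*u*v^2/2 + 4*u/3 + 7*v^3/12 - 2*v/3}; counting standard monomials gives mu = 9. Corank 1: A-series; mu = 9 gives A_9.

A_{9}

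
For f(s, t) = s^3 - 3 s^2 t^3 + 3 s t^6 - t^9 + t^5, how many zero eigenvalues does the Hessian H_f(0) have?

The Hessian at 0 is [[0, 0], [0, 0]] of rank 0; hence corank 2.

2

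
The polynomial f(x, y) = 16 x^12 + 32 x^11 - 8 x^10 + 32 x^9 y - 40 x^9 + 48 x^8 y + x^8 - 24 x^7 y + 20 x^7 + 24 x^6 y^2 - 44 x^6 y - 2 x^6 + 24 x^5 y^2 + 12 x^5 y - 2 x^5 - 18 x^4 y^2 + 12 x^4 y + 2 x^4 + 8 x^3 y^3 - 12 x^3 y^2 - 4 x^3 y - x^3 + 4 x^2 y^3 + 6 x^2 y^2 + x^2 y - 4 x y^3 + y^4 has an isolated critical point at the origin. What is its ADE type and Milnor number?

Type D_{5}, Milnor number mu = 5.

The Hessian of f at 0 has rank 0. Corank 2; j^3 = -x^2*(x - y) has shape L^2 M (L != M), so D-series; mu = 5 gives D_5.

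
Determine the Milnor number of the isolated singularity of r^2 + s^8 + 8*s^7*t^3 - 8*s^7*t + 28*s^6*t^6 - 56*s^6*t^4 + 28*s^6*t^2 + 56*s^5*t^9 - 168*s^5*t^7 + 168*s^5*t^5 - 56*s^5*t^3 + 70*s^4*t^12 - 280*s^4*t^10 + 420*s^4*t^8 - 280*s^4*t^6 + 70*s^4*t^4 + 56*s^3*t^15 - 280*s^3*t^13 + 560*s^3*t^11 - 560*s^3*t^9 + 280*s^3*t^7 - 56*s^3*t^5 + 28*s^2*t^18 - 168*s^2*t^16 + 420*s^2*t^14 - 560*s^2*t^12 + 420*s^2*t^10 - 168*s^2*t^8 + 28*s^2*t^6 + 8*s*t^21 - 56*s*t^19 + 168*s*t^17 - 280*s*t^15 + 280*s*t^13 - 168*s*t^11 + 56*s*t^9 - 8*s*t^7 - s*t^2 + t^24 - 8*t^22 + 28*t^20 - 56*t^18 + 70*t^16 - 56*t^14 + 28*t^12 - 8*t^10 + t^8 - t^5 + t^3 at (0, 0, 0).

9

The Hessian of f at 0 is [[0, 0, 0], [0, 0, 0], [0, 0, 2]] with rank 1, so corank 2. A Groebner basis of the Jacobian ideal J(f) in C{s,t,r} is {s^7 - t^2/8, t^3, s*t - t^2, r}; counting standard monomials gives mu = 9. Corank 2; j^3 = -t^2*(s - t) has shape L^2 M (L != M), so D-series; mu = 9 gives D_9.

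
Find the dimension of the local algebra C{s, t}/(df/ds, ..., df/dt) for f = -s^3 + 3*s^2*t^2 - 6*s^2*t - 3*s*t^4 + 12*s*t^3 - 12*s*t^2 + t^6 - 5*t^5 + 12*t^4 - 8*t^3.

The Hessian of f at 0 is [[0, 0], [0, 0]] with rank 0, so corank 2. A Groebner basis of the Jacobian ideal J(f) in C{s,t} is {t^4, s^3 + 6*s^2*t + 6*s^2 + 24*s*t - 16*t^3 + 24*t^2, -s^2/2 + s*t^2 - 2*s*t + 2*t^3 - 2*t^2}; counting standard monomials gives mu = 8. Corank 2; j^3 = -(s + 2*t)^3 is a perfect cube, so E-series; the 5-jet and mu = 8 give E_8.

8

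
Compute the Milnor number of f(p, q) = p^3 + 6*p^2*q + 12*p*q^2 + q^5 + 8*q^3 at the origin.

The Hessian of f at 0 has rank 0. Corank 2; j^3 = (p + 2*q)^3 is a perfect cube, so E-series; the 5-jet and mu = 8 give E_8.

8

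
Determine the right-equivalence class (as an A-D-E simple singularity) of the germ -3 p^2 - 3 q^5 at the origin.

A_4

The Hessian of f at 0 is [[-6, 0], [0, 0]] with rank 1, so corank 1. A Groebner basis of the Jacobian ideal J(f) in C{p,q} is {q^4, p}; counting standard monomials gives mu = 4. Corank 1: A-series; mu = 4 gives A_4.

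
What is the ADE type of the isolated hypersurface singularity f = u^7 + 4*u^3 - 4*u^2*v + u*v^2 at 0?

The Hessian of f at 0 is [[0, 0], [0, 0]] with rank 0, so corank 2. A Groebner basis of the Jacobian ideal J(f) in C{u,v} is {-128*u*v/7 + v^6 + 64*v^2/7, u*v^2 - v^3/2, u^2 - u*v/2}; counting standard monomials gives mu = 8. Corank 2; j^3 = u*(2*u - v)^2 has shape L^2 M (L != M), so D-series; mu = 8 gives D_8.

D8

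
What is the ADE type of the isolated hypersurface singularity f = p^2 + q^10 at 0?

The Hessian of f at 0 is [[2, 0], [0, 0]] with rank 1, so corank 1. A Groebner basis of the Jacobian ideal J(f) in C{p,q} is {q^9, p}; counting standard monomials gives mu = 9. Corank 1: A-series; mu = 9 gives A_9.

A9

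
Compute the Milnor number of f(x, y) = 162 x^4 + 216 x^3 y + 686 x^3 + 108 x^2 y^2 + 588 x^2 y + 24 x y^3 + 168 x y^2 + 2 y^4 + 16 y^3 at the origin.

6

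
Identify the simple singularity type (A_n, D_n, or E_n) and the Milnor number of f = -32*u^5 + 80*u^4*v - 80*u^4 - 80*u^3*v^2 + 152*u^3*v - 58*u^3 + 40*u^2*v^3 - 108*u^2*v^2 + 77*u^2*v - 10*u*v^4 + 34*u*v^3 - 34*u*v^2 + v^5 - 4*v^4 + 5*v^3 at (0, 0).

Type D_{4}, Milnor number mu = 4.

The Hessian of f at 0 has rank 0. Corank 2; j^3 = -(2*u - v)*(29*u^2 - 24*u*v + 5*v^2) splits into three distinct lines over C (the quadratic factor has nonzero discriminant), so D_4.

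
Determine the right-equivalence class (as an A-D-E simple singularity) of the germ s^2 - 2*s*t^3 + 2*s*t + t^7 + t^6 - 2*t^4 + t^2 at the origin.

A_{6}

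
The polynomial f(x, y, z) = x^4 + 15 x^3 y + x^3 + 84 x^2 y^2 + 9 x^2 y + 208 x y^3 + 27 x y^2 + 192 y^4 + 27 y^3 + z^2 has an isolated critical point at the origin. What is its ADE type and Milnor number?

The Hessian of f at 0 has rank 1. Corank 2; j^3 = (x + 3*y)^3 is a perfect cube, so E-series; the 4-jet and mu = 7 give E_7.

Type E7, Milnor number mu = 7.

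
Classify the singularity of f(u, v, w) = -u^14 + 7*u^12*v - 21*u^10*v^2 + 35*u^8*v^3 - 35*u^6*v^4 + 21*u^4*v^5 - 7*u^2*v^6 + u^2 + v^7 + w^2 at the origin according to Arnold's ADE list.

A_{6}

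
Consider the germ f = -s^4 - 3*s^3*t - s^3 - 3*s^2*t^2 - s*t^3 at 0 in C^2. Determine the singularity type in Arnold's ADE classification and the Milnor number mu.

Type E_{7}, Milnor number mu = 7.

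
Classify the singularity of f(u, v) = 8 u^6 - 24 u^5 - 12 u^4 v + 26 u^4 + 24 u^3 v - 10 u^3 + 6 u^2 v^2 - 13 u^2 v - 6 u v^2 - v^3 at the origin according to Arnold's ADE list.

The Hessian of f at 0 is [[0, 0], [0, 0]] with rank 0, so corank 2. A Groebner basis of the Jacobian ideal J(f) in C{u,v} is {v^3, u^2 - 3*v^2/11, u*v + 6*v^2/11}; counting standard monomials gives mu = 4. Corank 2; j^3 = -(2*u + v)*(5*u^2 + 4*u*v + v^2) splits into three distinct lines over C (the quadratic factor has nonzero discriminant), so D_4.

D_4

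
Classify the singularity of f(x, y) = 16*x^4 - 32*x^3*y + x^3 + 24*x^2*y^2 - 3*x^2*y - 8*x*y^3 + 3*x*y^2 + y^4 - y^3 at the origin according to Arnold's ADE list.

E_6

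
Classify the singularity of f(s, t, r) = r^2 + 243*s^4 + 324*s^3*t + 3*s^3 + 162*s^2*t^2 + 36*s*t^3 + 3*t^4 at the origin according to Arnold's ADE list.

E_6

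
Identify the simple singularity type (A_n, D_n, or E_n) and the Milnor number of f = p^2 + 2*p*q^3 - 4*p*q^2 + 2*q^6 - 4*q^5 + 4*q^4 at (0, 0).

Type A_{5}, Milnor number mu = 5.

The Hessian of f at 0 has rank 1. Corank 1: A-series; mu = 5 gives A_5.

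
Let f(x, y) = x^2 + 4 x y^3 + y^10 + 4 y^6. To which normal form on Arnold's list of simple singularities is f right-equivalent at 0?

A_{9}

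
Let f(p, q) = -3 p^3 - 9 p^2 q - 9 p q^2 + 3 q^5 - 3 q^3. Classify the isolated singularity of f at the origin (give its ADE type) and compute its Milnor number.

Type E_8, Milnor number mu = 8.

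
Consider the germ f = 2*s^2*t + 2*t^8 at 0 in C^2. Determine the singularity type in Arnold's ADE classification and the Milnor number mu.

The Hessian of f at 0 is [[0, 0], [0, 0]] with rank 0, so corank 2. A Groebner basis of the Jacobian ideal J(f) in C{s,t} is {s^2/8 + t^7, s^3, s*t}; counting standard monomials gives mu = 9. Corank 2; j^3 = 2*s^2*t has shape L^2 M (L != M), so D-series; mu = 9 gives D_9.

Type D9, Milnor number mu = 9.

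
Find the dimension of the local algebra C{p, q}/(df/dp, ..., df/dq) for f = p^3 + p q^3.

The Hessian of f at 0 is [[0, 0], [0, 0]] with rank 0, so corank 2. A Groebner basis of the Jacobian ideal J(f) in C{p,q} is {p^3, p*q^2, 3*p^2 + q^3}; counting standard monomials gives mu = 7. Corank 2; j^3 = p^3 is a perfect cube, so E-series; the 4-jet and mu = 7 give E_7.

7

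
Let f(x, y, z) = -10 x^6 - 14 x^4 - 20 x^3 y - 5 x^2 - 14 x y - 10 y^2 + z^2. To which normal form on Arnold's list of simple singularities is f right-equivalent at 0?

A1

The Hessian of f at 0 is [[-10, -14, 0], [-14, -20, 0], [0, 0, 2]] with rank 3, so corank 0. A Groebner basis of the Jacobian ideal J(f) in C{x,y,z} is {x, y, z}; counting standard monomials gives mu = 1. Corank 0: nondegenerate Morse point, so A_1.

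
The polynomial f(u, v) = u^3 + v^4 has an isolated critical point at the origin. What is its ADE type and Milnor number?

The Hessian of f at 0 has rank 0. Corank 2; j^3 = u^3 is a perfect cube, so E-series; the 4-jet and mu = 6 give E_6.

Type E_{6}, Milnor number mu = 6.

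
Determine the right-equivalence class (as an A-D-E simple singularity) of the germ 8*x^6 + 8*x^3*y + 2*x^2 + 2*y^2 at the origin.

A_{1}

The Hessian of f at 0 has rank 2. Corank 0: nondegenerate Morse point, so A_1.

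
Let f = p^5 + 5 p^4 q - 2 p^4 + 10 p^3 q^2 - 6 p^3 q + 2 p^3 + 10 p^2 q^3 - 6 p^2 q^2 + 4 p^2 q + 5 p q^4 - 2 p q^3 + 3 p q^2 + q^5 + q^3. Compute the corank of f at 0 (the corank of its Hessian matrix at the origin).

2

The Hessian at 0 is [[0, 0], [0, 0]] of rank 0; hence corank 2.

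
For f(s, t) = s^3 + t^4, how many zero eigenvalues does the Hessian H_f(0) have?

Hessian at 0 has rank 0.

2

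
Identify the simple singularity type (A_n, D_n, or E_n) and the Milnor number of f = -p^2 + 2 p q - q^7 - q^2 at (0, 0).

Type A6, Milnor number mu = 6.

The Hessian of f at 0 has rank 1. Corank 1: A-series; mu = 6 gives A_6.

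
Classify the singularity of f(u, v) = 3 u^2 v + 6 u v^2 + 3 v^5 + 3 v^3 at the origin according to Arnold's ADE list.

D_{6}

The Hessian of f at 0 has rank 0. Corank 2; j^3 = 3*v*(u + v)^2 has shape L^2 M (L != M), so D-series; mu = 6 gives D_6.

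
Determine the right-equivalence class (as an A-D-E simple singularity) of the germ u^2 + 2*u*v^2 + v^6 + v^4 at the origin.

A5

The Hessian of f at 0 has rank 1. Corank 1: A-series; mu = 5 gives A_5.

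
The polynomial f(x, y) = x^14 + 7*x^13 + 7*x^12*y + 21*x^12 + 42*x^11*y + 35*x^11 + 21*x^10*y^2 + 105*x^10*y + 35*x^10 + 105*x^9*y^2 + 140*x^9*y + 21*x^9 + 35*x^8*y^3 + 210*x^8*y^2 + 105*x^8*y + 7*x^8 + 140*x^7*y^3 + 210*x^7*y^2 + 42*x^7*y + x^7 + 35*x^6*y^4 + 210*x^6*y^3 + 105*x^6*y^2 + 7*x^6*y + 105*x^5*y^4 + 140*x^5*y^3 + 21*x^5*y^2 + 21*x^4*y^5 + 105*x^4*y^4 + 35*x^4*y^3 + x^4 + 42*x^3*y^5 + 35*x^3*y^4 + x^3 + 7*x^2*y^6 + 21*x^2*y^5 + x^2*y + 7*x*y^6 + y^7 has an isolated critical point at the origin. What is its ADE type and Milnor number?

Type D8, Milnor number mu = 8.

The Hessian of f at 0 is [[0, 0], [0, 0]] with rank 0, so corank 2. A Groebner basis of the Jacobian ideal J(f) in C{x,y} is {-x*y/7 + y^6, x*y^2, x^2 + x*y}; counting standard monomials gives mu = 8. Corank 2; j^3 = x^2*(x + y) has shape L^2 M (L != M), so D-series; mu = 8 gives D_8.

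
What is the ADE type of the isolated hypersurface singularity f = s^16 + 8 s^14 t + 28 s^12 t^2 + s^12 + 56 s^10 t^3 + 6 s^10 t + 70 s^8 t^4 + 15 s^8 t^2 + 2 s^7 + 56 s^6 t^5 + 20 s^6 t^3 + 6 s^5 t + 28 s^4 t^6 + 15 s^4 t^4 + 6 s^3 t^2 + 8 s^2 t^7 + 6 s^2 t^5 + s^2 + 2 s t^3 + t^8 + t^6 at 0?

A_{7}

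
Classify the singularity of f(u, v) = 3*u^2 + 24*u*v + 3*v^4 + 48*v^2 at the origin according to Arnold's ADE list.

The Hessian of f at 0 has rank 1. Corank 1: A-series; mu = 3 gives A_3.

A3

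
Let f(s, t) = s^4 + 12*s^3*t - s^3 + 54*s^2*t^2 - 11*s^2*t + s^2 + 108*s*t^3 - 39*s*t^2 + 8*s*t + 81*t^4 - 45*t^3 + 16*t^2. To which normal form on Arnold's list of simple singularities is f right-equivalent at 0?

A2

The Hessian of f at 0 has rank 1. Corank 1: A-series; mu = 2 gives A_2.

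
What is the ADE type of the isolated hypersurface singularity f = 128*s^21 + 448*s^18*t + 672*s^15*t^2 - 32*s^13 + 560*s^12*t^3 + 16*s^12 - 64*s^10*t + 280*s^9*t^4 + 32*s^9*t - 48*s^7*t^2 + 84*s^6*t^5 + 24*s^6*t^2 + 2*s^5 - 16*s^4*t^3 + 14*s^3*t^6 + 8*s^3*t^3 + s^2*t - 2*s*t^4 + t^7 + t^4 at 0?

The Hessian of f at 0 has rank 0. Corank 2; j^3 = s^2*t has shape L^2 M (L != M), so D-series; mu = 5 gives D_5.

D_{5}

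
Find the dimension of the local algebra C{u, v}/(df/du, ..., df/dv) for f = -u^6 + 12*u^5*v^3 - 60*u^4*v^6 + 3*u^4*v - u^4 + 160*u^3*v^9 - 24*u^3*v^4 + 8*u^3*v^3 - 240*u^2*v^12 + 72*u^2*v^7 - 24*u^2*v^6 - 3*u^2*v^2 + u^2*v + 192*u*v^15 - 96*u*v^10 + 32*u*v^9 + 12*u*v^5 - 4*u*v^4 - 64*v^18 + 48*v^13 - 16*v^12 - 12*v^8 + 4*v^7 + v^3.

The Hessian of f at 0 is [[0, 0], [0, 0]] with rank 0, so corank 2. A Groebner basis of the Jacobian ideal J(f) in C{u,v} is {v^3, u^2 + 3*v^2, u*v}; counting standard monomials gives mu = 4. Corank 2; j^3 = v*(u^2 + v^2) splits into three distinct lines over C (the quadratic factor has nonzero discriminant), so D_4.

4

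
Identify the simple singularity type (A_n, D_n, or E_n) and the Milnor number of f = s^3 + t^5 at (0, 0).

Type E_{8}, Milnor number mu = 8.

The Hessian of f at 0 has rank 0. Corank 2; j^3 = s^3 is a perfect cube, so E-series; the 5-jet and mu = 8 give E_8.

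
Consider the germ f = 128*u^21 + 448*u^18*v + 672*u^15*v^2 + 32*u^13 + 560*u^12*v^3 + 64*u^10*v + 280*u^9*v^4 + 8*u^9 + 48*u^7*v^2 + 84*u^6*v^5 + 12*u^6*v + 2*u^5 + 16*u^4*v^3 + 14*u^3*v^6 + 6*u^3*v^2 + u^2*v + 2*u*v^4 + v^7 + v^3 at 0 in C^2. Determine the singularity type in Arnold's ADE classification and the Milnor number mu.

Type D_{4}, Milnor number mu = 4.

The Hessian of f at 0 is [[0, 0], [0, 0]] with rank 0, so corank 2. A Groebner basis of the Jacobian ideal J(f) in C{u,v} is {v^3, u^2 + 3*v^2, u*v}; counting standard monomials gives mu = 4. Corank 2; j^3 = v*(u^2 + v^2) splits into three distinct lines over C (the quadratic factor has nonzero discriminant), so D_4.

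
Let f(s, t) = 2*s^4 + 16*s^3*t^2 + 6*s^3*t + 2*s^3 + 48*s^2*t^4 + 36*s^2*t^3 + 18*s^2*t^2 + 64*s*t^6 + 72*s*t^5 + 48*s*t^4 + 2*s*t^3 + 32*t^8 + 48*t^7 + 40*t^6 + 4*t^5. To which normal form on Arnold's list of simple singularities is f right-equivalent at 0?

E_{7}

The Hessian of f at 0 is [[0, 0], [0, 0]] with rank 0, so corank 2. A Groebner basis of the Jacobian ideal J(f) in C{s,t} is {-s^2 + t^4 - t^3/3, s^3, s^2*t + s^2/3 + t^3/9, 4*s^2/3 + s*t^2 + 4*t^3/9}; counting standard monomials gives mu = 7. Corank 2; j^3 = 2*s^3 is a perfect cube, so E-series; the 4-jet and mu = 7 give E_7.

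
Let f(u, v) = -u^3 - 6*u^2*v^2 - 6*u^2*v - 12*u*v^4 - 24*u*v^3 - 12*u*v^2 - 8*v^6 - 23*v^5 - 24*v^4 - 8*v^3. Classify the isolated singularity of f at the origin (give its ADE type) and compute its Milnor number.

Type E_8, Milnor number mu = 8.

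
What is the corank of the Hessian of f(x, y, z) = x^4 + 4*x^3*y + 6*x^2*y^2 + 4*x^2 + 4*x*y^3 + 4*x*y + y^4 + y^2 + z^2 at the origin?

1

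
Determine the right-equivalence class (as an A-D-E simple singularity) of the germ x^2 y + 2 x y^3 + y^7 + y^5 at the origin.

D_8

The Hessian of f at 0 has rank 0. Corank 2; j^3 = x^2*y has shape L^2 M (L != M), so D-series; mu = 8 gives D_8.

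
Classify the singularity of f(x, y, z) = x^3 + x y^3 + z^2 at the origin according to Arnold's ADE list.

E_7

The Hessian of f at 0 is [[0, 0, 0], [0, 0, 0], [0, 0, 2]] with rank 1, so corank 2. A Groebner basis of the Jacobian ideal J(f) in C{x,y,z} is {x^3, x*y^2, 3*x^2 + y^3, z}; counting standard monomials gives mu = 7. Corank 2; j^3 = x^3 is a perfect cube, so E-series; the 4-jet and mu = 7 give E_7.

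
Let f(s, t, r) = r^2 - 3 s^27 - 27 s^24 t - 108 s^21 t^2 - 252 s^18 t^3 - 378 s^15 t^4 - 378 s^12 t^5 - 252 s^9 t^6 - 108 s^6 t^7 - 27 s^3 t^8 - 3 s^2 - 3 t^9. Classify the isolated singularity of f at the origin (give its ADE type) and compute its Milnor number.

The Hessian of f at 0 is [[-6, 0, 0], [0, 0, 0], [0, 0, 2]] with rank 2, so corank 1. A Groebner basis of the Jacobian ideal J(f) in C{s,t,r} is {t^8, s, r}; counting standard monomials gives mu = 8. Corank 1: A-series; mu = 8 gives A_8.

Type A8, Milnor number mu = 8.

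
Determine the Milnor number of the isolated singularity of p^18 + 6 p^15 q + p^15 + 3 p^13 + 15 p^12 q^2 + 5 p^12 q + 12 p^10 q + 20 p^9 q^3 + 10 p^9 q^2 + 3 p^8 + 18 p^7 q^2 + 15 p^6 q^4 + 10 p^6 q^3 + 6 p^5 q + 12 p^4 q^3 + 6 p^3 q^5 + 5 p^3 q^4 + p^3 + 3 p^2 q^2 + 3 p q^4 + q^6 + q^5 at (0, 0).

8

The Hessian of f at 0 is [[0, 0], [0, 0]] with rank 0, so corank 2. A Groebner basis of the Jacobian ideal J(f) in C{p,q} is {q^4, p^3, p^2/2 + p*q^2}; counting standard monomials gives mu = 8. Corank 2; j^3 = p^3 is a perfect cube, so E-series; the 5-jet and mu = 8 give E_8.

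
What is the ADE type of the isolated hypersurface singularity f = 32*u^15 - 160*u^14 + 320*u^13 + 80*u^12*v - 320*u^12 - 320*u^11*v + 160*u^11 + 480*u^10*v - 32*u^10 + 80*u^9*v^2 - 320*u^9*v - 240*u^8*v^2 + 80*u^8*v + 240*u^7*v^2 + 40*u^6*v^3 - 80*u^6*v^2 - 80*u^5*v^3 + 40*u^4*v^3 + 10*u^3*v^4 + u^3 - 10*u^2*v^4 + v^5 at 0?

E_8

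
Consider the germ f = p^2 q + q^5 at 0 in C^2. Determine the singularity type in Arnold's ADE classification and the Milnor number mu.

Type D_6, Milnor number mu = 6.

The Hessian of f at 0 has rank 0. Corank 2; j^3 = p^2*q has shape L^2 M (L != M), so D-series; mu = 6 gives D_6.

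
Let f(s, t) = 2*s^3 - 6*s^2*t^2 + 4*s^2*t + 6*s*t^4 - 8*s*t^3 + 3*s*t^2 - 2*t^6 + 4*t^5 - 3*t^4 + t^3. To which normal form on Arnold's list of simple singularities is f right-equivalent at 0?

The Hessian of f at 0 is [[0, 0], [0, 0]] with rank 0, so corank 2. A Groebner basis of the Jacobian ideal J(f) in C{s,t} is {t^3, s^2 - 3*t^2/2, s*t + 3*t^2/2}; counting standard monomials gives mu = 4. Corank 2; j^3 = (s + t)*(2*s^2 + 2*s*t + t^2) splits into three distinct lines over C (the quadratic factor has nonzero discriminant), so D_4.

D_4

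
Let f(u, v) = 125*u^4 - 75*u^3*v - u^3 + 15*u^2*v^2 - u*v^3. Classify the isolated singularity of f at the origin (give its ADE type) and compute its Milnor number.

Type E_7, Milnor number mu = 7.

The Hessian of f at 0 has rank 0. Corank 2; j^3 = -u^3 is a perfect cube, so E-series; the 4-jet and mu = 7 give E_7.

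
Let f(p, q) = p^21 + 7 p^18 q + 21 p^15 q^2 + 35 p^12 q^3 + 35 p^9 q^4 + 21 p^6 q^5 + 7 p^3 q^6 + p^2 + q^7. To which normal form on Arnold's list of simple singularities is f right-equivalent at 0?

The Hessian of f at 0 has rank 1. Corank 1: A-series; mu = 6 gives A_6.

A_{6}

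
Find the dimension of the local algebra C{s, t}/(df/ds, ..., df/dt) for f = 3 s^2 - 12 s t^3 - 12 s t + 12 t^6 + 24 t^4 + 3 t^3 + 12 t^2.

2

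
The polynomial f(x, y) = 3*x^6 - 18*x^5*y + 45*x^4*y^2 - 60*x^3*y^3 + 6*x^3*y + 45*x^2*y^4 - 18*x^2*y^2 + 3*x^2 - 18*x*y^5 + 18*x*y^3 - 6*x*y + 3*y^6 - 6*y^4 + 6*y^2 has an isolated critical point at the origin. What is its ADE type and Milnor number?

The Hessian of f at 0 is [[6, -6], [-6, 12]] with rank 2, so corank 0. A Groebner basis of the Jacobian ideal J(f) in C{x,y} is {x, y}; counting standard monomials gives mu = 1. Corank 0: nondegenerate Morse point, so A_1.

Type A_{1}, Milnor number mu = 1.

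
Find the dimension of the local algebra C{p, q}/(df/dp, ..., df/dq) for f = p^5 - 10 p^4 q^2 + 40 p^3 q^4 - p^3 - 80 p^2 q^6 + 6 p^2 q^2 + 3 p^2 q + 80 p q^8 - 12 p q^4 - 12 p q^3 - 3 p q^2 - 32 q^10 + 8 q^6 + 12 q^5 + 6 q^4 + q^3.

The Hessian of f at 0 has rank 0. Corank 2; j^3 = -(p - q)^3 is a perfect cube, so E-series; the 5-jet and mu = 8 give E_8.

8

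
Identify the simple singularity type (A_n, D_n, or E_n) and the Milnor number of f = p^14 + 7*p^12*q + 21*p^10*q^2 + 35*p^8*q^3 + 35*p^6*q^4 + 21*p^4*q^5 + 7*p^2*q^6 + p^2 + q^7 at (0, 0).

The Hessian of f at 0 has rank 1. Corank 1: A-series; mu = 6 gives A_6.

Type A_{6}, Milnor number mu = 6.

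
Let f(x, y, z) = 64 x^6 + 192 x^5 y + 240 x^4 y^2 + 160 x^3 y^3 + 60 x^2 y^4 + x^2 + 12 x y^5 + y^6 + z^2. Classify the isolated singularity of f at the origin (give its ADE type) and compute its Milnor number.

The Hessian of f at 0 has rank 2. Corank 1: A-series; mu = 5 gives A_5.

Type A_{5}, Milnor number mu = 5.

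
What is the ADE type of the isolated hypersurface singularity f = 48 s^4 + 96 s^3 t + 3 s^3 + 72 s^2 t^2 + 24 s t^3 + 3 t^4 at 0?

The Hessian of f at 0 has rank 0. Corank 2; j^3 = 3*s^3 is a perfect cube, so E-series; the 4-jet and mu = 6 give E_6.

E_6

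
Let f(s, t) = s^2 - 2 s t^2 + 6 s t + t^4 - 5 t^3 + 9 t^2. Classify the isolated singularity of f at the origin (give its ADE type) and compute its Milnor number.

The Hessian of f at 0 is [[2, 6], [6, 18]] with rank 1, so corank 1. A Groebner basis of the Jacobian ideal J(f) in C{s,t} is {t^2, s + 3*t}; counting standard monomials gives mu = 2. Corank 1: A-series; mu = 2 gives A_2.

Type A_{2}, Milnor number mu = 2.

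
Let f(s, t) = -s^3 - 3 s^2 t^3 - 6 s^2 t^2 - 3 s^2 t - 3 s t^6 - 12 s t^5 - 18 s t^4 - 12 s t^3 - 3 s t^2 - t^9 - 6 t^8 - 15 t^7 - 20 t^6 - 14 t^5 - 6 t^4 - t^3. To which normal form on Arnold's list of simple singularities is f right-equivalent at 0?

The Hessian of f at 0 is [[0, 0], [0, 0]] with rank 0, so corank 2. A Groebner basis of the Jacobian ideal J(f) in C{s,t} is {s^2/2 + s*t^3 + 2*s*t^2 + s*t + 2*t^3 + t^2/2, t^4, s^3 + 6*s^2 + 21*s*t^2 + 12*s*t + 22*t^3 + 6*t^2, s^2*t - 2*s^2 - 6*s*t^2 - 4*s*t - 7*t^3 - 2*t^2}; counting standard monomials gives mu = 8. Corank 2; j^3 = -(s + t)^3 is a perfect cube, so E-series; the 5-jet and mu = 8 give E_8.

E8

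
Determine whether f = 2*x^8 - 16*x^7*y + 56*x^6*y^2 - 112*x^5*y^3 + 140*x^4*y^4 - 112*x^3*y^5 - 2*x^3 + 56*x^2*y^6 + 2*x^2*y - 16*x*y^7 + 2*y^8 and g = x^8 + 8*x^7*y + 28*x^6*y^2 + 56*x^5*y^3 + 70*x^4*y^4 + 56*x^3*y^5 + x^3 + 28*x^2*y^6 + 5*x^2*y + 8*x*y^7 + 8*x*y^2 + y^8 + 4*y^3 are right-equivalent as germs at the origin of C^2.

The Hessian of f at 0 has rank 0. Corank 2; j^3 = -2*x^2*(x - y) has shape L^2 M (L != M), so D-series; mu = 9 gives D_9. The Hessian of g at 0 has rank 0. Corank 2; j^3 = (x + y)*(x + 2*y)^2 has shape L^2 M (L != M), so D-series; mu = 9 gives D_9. Both have type D_9, hence right-equivalent.

Yes.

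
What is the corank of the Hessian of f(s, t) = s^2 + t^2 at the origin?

0

The Hessian at 0 is [[2, 0], [0, 2]] of rank 2; hence corank 0.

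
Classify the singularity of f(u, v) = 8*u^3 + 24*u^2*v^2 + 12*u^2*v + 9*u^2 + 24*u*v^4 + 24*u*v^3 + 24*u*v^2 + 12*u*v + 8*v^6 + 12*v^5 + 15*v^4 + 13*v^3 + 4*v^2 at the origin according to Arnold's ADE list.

A2

The Hessian of f at 0 has rank 1. Corank 1: A-series; mu = 2 gives A_2.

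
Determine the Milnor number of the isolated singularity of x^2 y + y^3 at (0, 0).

4

The Hessian of f at 0 is [[0, 0], [0, 0]] with rank 0, so corank 2. A Groebner basis of the Jacobian ideal J(f) in C{x,y} is {y^3, x^2 + 3*y^2, x*y}; counting standard monomials gives mu = 4. Corank 2; j^3 = y*(x^2 + y^2) splits into three distinct lines over C (the quadratic factor has nonzero discriminant), so D_4.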